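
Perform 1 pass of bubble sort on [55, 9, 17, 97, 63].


Initial: [55, 9, 17, 97, 63]
Pass 1: [9, 17, 55, 63, 97] (3 swaps)

After 1 pass: [9, 17, 55, 63, 97]


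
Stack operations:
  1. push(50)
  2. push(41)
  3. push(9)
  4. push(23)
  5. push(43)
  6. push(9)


push(50) -> [50]
push(41) -> [50, 41]
push(9) -> [50, 41, 9]
push(23) -> [50, 41, 9, 23]
push(43) -> [50, 41, 9, 23, 43]
push(9) -> [50, 41, 9, 23, 43, 9]

Final stack: [50, 41, 9, 23, 43, 9]


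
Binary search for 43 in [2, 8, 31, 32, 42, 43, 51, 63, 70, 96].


Step 1: lo=0, hi=9, mid=4, val=42
Step 2: lo=5, hi=9, mid=7, val=63
Step 3: lo=5, hi=6, mid=5, val=43

Found at index 5


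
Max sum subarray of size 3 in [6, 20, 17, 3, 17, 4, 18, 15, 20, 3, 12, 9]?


[0:3]: 43
[1:4]: 40
[2:5]: 37
[3:6]: 24
[4:7]: 39
[5:8]: 37
[6:9]: 53
[7:10]: 38
[8:11]: 35
[9:12]: 24

Max: 53 at [6:9]


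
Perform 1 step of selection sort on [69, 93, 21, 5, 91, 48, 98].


Initial: [69, 93, 21, 5, 91, 48, 98]
Step 1: min=5 at 3
  Swap: [5, 93, 21, 69, 91, 48, 98]

After 1 step: [5, 93, 21, 69, 91, 48, 98]


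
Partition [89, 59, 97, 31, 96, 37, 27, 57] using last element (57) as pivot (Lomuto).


Pivot: 57
  31 <= 57: swap -> [31, 59, 97, 89, 96, 37, 27, 57]
  37 <= 57: swap -> [31, 37, 97, 89, 96, 59, 27, 57]
  27 <= 57: swap -> [31, 37, 27, 89, 96, 59, 97, 57]
Place pivot at 3: [31, 37, 27, 57, 96, 59, 97, 89]

Partitioned: [31, 37, 27, 57, 96, 59, 97, 89]


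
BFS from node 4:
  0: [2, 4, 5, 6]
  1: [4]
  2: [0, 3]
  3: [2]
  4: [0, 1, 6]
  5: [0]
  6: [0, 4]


Visit 4, enqueue [0, 1, 6]
Visit 0, enqueue [2, 5]
Visit 1, enqueue []
Visit 6, enqueue []
Visit 2, enqueue [3]
Visit 5, enqueue []
Visit 3, enqueue []

BFS order: [4, 0, 1, 6, 2, 5, 3]


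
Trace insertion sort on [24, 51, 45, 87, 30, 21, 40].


Initial: [24, 51, 45, 87, 30, 21, 40]
Insert 51: [24, 51, 45, 87, 30, 21, 40]
Insert 45: [24, 45, 51, 87, 30, 21, 40]
Insert 87: [24, 45, 51, 87, 30, 21, 40]
Insert 30: [24, 30, 45, 51, 87, 21, 40]
Insert 21: [21, 24, 30, 45, 51, 87, 40]
Insert 40: [21, 24, 30, 40, 45, 51, 87]

Sorted: [21, 24, 30, 40, 45, 51, 87]


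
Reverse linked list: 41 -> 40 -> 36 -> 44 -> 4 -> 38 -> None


Step 1: curr=41, set curr.next=prev(None) | reversed so far: 41
Step 2: curr=40, set curr.next=prev(41) | reversed so far: 40 -> 41
Step 3: curr=36, set curr.next=prev(40) | reversed so far: 36 -> 40 -> 41
Step 4: curr=44, set curr.next=prev(36) | reversed so far: 44 -> 36 -> 40 -> 41
Step 5: curr=4, set curr.next=prev(44) | reversed so far: 4 -> 44 -> 36 -> 40 -> 41
Step 6: curr=38, set curr.next=prev(4) | reversed so far: 38 -> 4 -> 44 -> 36 -> 40 -> 41

38 -> 4 -> 44 -> 36 -> 40 -> 41 -> None


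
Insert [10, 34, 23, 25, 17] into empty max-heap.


Insert 10: [10]
Insert 34: [34, 10]
Insert 23: [34, 10, 23]
Insert 25: [34, 25, 23, 10]
Insert 17: [34, 25, 23, 10, 17]

Final heap: [34, 25, 23, 10, 17]


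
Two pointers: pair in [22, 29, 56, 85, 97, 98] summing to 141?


lo=0(22)+hi=5(98)=120
lo=1(29)+hi=5(98)=127
lo=2(56)+hi=5(98)=154
lo=2(56)+hi=4(97)=153
lo=2(56)+hi=3(85)=141

Yes: 56+85=141


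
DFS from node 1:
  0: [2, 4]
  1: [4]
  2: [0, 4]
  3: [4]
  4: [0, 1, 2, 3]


Visit 1, push [4]
Visit 4, push [3, 2, 0]
Visit 0, push [2]
Visit 2, push []
Visit 3, push []

DFS order: [1, 4, 0, 2, 3]


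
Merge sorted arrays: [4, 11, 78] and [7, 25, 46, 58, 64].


Take 4 from A
Take 7 from B
Take 11 from A
Take 25 from B
Take 46 from B
Take 58 from B
Take 64 from B

Merged: [4, 7, 11, 25, 46, 58, 64, 78]


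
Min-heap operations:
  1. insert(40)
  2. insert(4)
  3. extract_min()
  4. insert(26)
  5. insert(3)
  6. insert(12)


insert(40) -> [40]
insert(4) -> [4, 40]
extract_min()->4, [40]
insert(26) -> [26, 40]
insert(3) -> [3, 40, 26]
insert(12) -> [3, 12, 26, 40]

Final heap: [3, 12, 26, 40]


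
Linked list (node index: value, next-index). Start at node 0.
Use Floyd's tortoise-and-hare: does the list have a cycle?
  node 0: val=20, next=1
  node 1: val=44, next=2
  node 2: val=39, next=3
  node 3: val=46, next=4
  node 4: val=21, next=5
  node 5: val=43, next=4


Floyd's tortoise (slow, +1) and hare (fast, +2):
  init: slow=0, fast=0
  step 1: slow=1, fast=2
  step 2: slow=2, fast=4
  step 3: slow=3, fast=4
  step 4: slow=4, fast=4
  slow == fast at node 4: cycle detected

Cycle: yes


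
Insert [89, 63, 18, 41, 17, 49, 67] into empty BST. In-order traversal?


Insert 89: root
Insert 63: L from 89
Insert 18: L from 89 -> L from 63
Insert 41: L from 89 -> L from 63 -> R from 18
Insert 17: L from 89 -> L from 63 -> L from 18
Insert 49: L from 89 -> L from 63 -> R from 18 -> R from 41
Insert 67: L from 89 -> R from 63

In-order: [17, 18, 41, 49, 63, 67, 89]


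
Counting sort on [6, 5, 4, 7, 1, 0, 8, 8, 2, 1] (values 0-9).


Input: [6, 5, 4, 7, 1, 0, 8, 8, 2, 1]
Counts: [1, 2, 1, 0, 1, 1, 1, 1, 2, 0]

Sorted: [0, 1, 1, 2, 4, 5, 6, 7, 8, 8]


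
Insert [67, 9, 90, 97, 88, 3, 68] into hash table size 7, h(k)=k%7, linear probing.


Insert 67: h=4 -> slot 4
Insert 9: h=2 -> slot 2
Insert 90: h=6 -> slot 6
Insert 97: h=6, 1 probes -> slot 0
Insert 88: h=4, 1 probes -> slot 5
Insert 3: h=3 -> slot 3
Insert 68: h=5, 3 probes -> slot 1

Table: [97, 68, 9, 3, 67, 88, 90]


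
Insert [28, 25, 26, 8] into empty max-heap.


Insert 28: [28]
Insert 25: [28, 25]
Insert 26: [28, 25, 26]
Insert 8: [28, 25, 26, 8]

Final heap: [28, 25, 26, 8]


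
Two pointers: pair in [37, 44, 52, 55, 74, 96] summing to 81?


lo=0(37)+hi=5(96)=133
lo=0(37)+hi=4(74)=111
lo=0(37)+hi=3(55)=92
lo=0(37)+hi=2(52)=89
lo=0(37)+hi=1(44)=81

Yes: 37+44=81


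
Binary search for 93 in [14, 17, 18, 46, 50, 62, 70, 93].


Step 1: lo=0, hi=7, mid=3, val=46
Step 2: lo=4, hi=7, mid=5, val=62
Step 3: lo=6, hi=7, mid=6, val=70
Step 4: lo=7, hi=7, mid=7, val=93

Found at index 7


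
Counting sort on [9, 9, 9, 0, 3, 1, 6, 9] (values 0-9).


Input: [9, 9, 9, 0, 3, 1, 6, 9]
Counts: [1, 1, 0, 1, 0, 0, 1, 0, 0, 4]

Sorted: [0, 1, 3, 6, 9, 9, 9, 9]


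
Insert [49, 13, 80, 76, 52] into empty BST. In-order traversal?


Insert 49: root
Insert 13: L from 49
Insert 80: R from 49
Insert 76: R from 49 -> L from 80
Insert 52: R from 49 -> L from 80 -> L from 76

In-order: [13, 49, 52, 76, 80]


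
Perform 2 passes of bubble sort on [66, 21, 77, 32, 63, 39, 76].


Initial: [66, 21, 77, 32, 63, 39, 76]
Pass 1: [21, 66, 32, 63, 39, 76, 77] (5 swaps)
Pass 2: [21, 32, 63, 39, 66, 76, 77] (3 swaps)

After 2 passes: [21, 32, 63, 39, 66, 76, 77]


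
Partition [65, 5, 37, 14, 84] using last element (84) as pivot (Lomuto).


Pivot: 84
  65 <= 84: advance i (no swap)
  5 <= 84: advance i (no swap)
  37 <= 84: advance i (no swap)
  14 <= 84: advance i (no swap)
Place pivot at 4: [65, 5, 37, 14, 84]

Partitioned: [65, 5, 37, 14, 84]


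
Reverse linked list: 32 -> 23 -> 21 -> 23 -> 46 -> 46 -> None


Step 1: curr=32, set curr.next=prev(None) | reversed so far: 32
Step 2: curr=23, set curr.next=prev(32) | reversed so far: 23 -> 32
Step 3: curr=21, set curr.next=prev(23) | reversed so far: 21 -> 23 -> 32
Step 4: curr=23, set curr.next=prev(21) | reversed so far: 23 -> 21 -> 23 -> 32
Step 5: curr=46, set curr.next=prev(23) | reversed so far: 46 -> 23 -> 21 -> 23 -> 32
Step 6: curr=46, set curr.next=prev(46) | reversed so far: 46 -> 46 -> 23 -> 21 -> 23 -> 32

46 -> 46 -> 23 -> 21 -> 23 -> 32 -> None


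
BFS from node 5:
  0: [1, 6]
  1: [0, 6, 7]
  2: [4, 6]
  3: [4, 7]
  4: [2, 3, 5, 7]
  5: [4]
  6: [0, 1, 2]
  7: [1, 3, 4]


Visit 5, enqueue [4]
Visit 4, enqueue [2, 3, 7]
Visit 2, enqueue [6]
Visit 3, enqueue []
Visit 7, enqueue [1]
Visit 6, enqueue [0]
Visit 1, enqueue []
Visit 0, enqueue []

BFS order: [5, 4, 2, 3, 7, 6, 1, 0]


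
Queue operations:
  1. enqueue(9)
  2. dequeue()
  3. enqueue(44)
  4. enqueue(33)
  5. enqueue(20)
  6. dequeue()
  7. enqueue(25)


enqueue(9) -> [9]
dequeue()->9, []
enqueue(44) -> [44]
enqueue(33) -> [44, 33]
enqueue(20) -> [44, 33, 20]
dequeue()->44, [33, 20]
enqueue(25) -> [33, 20, 25]

Final queue: [33, 20, 25]


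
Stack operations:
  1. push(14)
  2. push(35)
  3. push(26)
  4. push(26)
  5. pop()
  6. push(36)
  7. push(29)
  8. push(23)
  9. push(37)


push(14) -> [14]
push(35) -> [14, 35]
push(26) -> [14, 35, 26]
push(26) -> [14, 35, 26, 26]
pop()->26, [14, 35, 26]
push(36) -> [14, 35, 26, 36]
push(29) -> [14, 35, 26, 36, 29]
push(23) -> [14, 35, 26, 36, 29, 23]
push(37) -> [14, 35, 26, 36, 29, 23, 37]

Final stack: [14, 35, 26, 36, 29, 23, 37]


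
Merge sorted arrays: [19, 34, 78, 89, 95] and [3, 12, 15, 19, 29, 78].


Take 3 from B
Take 12 from B
Take 15 from B
Take 19 from A
Take 19 from B
Take 29 from B
Take 34 from A
Take 78 from A
Take 78 from B

Merged: [3, 12, 15, 19, 19, 29, 34, 78, 78, 89, 95]


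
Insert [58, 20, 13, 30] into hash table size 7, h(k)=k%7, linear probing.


Insert 58: h=2 -> slot 2
Insert 20: h=6 -> slot 6
Insert 13: h=6, 1 probes -> slot 0
Insert 30: h=2, 1 probes -> slot 3

Table: [13, None, 58, 30, None, None, 20]


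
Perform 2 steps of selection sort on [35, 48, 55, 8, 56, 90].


Initial: [35, 48, 55, 8, 56, 90]
Step 1: min=8 at 3
  Swap: [8, 48, 55, 35, 56, 90]
Step 2: min=35 at 3
  Swap: [8, 35, 55, 48, 56, 90]

After 2 steps: [8, 35, 55, 48, 56, 90]


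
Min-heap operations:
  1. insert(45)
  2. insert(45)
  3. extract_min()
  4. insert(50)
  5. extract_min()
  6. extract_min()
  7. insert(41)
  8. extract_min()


insert(45) -> [45]
insert(45) -> [45, 45]
extract_min()->45, [45]
insert(50) -> [45, 50]
extract_min()->45, [50]
extract_min()->50, []
insert(41) -> [41]
extract_min()->41, []

Final heap: []


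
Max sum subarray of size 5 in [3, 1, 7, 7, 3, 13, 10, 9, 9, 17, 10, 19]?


[0:5]: 21
[1:6]: 31
[2:7]: 40
[3:8]: 42
[4:9]: 44
[5:10]: 58
[6:11]: 55
[7:12]: 64

Max: 64 at [7:12]


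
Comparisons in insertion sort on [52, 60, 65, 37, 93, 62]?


Algorithm: insertion sort
Input: [52, 60, 65, 37, 93, 62]
Sorted: [37, 52, 60, 62, 65, 93]

9


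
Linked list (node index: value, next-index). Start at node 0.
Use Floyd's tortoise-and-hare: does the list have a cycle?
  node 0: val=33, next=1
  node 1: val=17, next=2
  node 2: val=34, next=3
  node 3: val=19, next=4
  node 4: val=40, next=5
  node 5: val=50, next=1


Floyd's tortoise (slow, +1) and hare (fast, +2):
  init: slow=0, fast=0
  step 1: slow=1, fast=2
  step 2: slow=2, fast=4
  step 3: slow=3, fast=1
  step 4: slow=4, fast=3
  step 5: slow=5, fast=5
  slow == fast at node 5: cycle detected

Cycle: yes


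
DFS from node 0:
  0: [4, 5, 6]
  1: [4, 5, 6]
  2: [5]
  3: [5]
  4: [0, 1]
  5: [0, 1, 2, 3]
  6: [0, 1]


Visit 0, push [6, 5, 4]
Visit 4, push [1]
Visit 1, push [6, 5]
Visit 5, push [3, 2]
Visit 2, push []
Visit 3, push []
Visit 6, push []

DFS order: [0, 4, 1, 5, 2, 3, 6]


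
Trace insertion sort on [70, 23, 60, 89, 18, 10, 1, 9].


Initial: [70, 23, 60, 89, 18, 10, 1, 9]
Insert 23: [23, 70, 60, 89, 18, 10, 1, 9]
Insert 60: [23, 60, 70, 89, 18, 10, 1, 9]
Insert 89: [23, 60, 70, 89, 18, 10, 1, 9]
Insert 18: [18, 23, 60, 70, 89, 10, 1, 9]
Insert 10: [10, 18, 23, 60, 70, 89, 1, 9]
Insert 1: [1, 10, 18, 23, 60, 70, 89, 9]
Insert 9: [1, 9, 10, 18, 23, 60, 70, 89]

Sorted: [1, 9, 10, 18, 23, 60, 70, 89]


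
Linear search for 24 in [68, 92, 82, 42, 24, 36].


i=0: 68!=24
i=1: 92!=24
i=2: 82!=24
i=3: 42!=24
i=4: 24==24 found!

Found at 4, 5 comps


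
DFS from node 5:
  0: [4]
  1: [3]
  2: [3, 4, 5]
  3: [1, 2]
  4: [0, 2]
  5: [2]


Visit 5, push [2]
Visit 2, push [4, 3]
Visit 3, push [1]
Visit 1, push []
Visit 4, push [0]
Visit 0, push []

DFS order: [5, 2, 3, 1, 4, 0]


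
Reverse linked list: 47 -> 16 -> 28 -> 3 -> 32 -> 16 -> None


Step 1: curr=47, set curr.next=prev(None) | reversed so far: 47
Step 2: curr=16, set curr.next=prev(47) | reversed so far: 16 -> 47
Step 3: curr=28, set curr.next=prev(16) | reversed so far: 28 -> 16 -> 47
Step 4: curr=3, set curr.next=prev(28) | reversed so far: 3 -> 28 -> 16 -> 47
Step 5: curr=32, set curr.next=prev(3) | reversed so far: 32 -> 3 -> 28 -> 16 -> 47
Step 6: curr=16, set curr.next=prev(32) | reversed so far: 16 -> 32 -> 3 -> 28 -> 16 -> 47

16 -> 32 -> 3 -> 28 -> 16 -> 47 -> None


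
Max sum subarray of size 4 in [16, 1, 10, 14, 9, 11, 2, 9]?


[0:4]: 41
[1:5]: 34
[2:6]: 44
[3:7]: 36
[4:8]: 31

Max: 44 at [2:6]


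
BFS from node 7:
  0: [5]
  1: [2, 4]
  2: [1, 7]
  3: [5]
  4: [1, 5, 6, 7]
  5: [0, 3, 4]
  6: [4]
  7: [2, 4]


Visit 7, enqueue [2, 4]
Visit 2, enqueue [1]
Visit 4, enqueue [5, 6]
Visit 1, enqueue []
Visit 5, enqueue [0, 3]
Visit 6, enqueue []
Visit 0, enqueue []
Visit 3, enqueue []

BFS order: [7, 2, 4, 1, 5, 6, 0, 3]


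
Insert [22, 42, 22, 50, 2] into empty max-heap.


Insert 22: [22]
Insert 42: [42, 22]
Insert 22: [42, 22, 22]
Insert 50: [50, 42, 22, 22]
Insert 2: [50, 42, 22, 22, 2]

Final heap: [50, 42, 22, 22, 2]


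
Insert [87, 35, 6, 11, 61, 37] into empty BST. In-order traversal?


Insert 87: root
Insert 35: L from 87
Insert 6: L from 87 -> L from 35
Insert 11: L from 87 -> L from 35 -> R from 6
Insert 61: L from 87 -> R from 35
Insert 37: L from 87 -> R from 35 -> L from 61

In-order: [6, 11, 35, 37, 61, 87]


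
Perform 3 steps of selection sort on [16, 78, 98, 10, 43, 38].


Initial: [16, 78, 98, 10, 43, 38]
Step 1: min=10 at 3
  Swap: [10, 78, 98, 16, 43, 38]
Step 2: min=16 at 3
  Swap: [10, 16, 98, 78, 43, 38]
Step 3: min=38 at 5
  Swap: [10, 16, 38, 78, 43, 98]

After 3 steps: [10, 16, 38, 78, 43, 98]


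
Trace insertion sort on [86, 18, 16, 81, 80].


Initial: [86, 18, 16, 81, 80]
Insert 18: [18, 86, 16, 81, 80]
Insert 16: [16, 18, 86, 81, 80]
Insert 81: [16, 18, 81, 86, 80]
Insert 80: [16, 18, 80, 81, 86]

Sorted: [16, 18, 80, 81, 86]


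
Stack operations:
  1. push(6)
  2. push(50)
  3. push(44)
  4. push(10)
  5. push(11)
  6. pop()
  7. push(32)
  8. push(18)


push(6) -> [6]
push(50) -> [6, 50]
push(44) -> [6, 50, 44]
push(10) -> [6, 50, 44, 10]
push(11) -> [6, 50, 44, 10, 11]
pop()->11, [6, 50, 44, 10]
push(32) -> [6, 50, 44, 10, 32]
push(18) -> [6, 50, 44, 10, 32, 18]

Final stack: [6, 50, 44, 10, 32, 18]


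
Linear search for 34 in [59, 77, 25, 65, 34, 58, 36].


i=0: 59!=34
i=1: 77!=34
i=2: 25!=34
i=3: 65!=34
i=4: 34==34 found!

Found at 4, 5 comps


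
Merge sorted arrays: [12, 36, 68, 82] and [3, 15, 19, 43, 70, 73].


Take 3 from B
Take 12 from A
Take 15 from B
Take 19 from B
Take 36 from A
Take 43 from B
Take 68 from A
Take 70 from B
Take 73 from B

Merged: [3, 12, 15, 19, 36, 43, 68, 70, 73, 82]


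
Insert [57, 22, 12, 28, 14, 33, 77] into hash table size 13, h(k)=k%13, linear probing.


Insert 57: h=5 -> slot 5
Insert 22: h=9 -> slot 9
Insert 12: h=12 -> slot 12
Insert 28: h=2 -> slot 2
Insert 14: h=1 -> slot 1
Insert 33: h=7 -> slot 7
Insert 77: h=12, 1 probes -> slot 0

Table: [77, 14, 28, None, None, 57, None, 33, None, 22, None, None, 12]


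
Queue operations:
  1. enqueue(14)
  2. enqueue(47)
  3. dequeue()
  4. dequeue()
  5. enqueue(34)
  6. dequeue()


enqueue(14) -> [14]
enqueue(47) -> [14, 47]
dequeue()->14, [47]
dequeue()->47, []
enqueue(34) -> [34]
dequeue()->34, []

Final queue: []


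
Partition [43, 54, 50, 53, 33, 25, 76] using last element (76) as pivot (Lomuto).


Pivot: 76
  43 <= 76: advance i (no swap)
  54 <= 76: advance i (no swap)
  50 <= 76: advance i (no swap)
  53 <= 76: advance i (no swap)
  33 <= 76: advance i (no swap)
  25 <= 76: advance i (no swap)
Place pivot at 6: [43, 54, 50, 53, 33, 25, 76]

Partitioned: [43, 54, 50, 53, 33, 25, 76]


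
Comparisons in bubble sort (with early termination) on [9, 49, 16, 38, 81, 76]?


Algorithm: bubble sort (with early termination)
Input: [9, 49, 16, 38, 81, 76]
Sorted: [9, 16, 38, 49, 76, 81]

9


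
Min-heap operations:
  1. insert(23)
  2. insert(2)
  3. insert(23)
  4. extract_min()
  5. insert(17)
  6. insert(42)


insert(23) -> [23]
insert(2) -> [2, 23]
insert(23) -> [2, 23, 23]
extract_min()->2, [23, 23]
insert(17) -> [17, 23, 23]
insert(42) -> [17, 23, 23, 42]

Final heap: [17, 23, 23, 42]


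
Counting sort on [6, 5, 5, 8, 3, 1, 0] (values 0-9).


Input: [6, 5, 5, 8, 3, 1, 0]
Counts: [1, 1, 0, 1, 0, 2, 1, 0, 1, 0]

Sorted: [0, 1, 3, 5, 5, 6, 8]


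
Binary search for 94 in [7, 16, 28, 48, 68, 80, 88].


Step 1: lo=0, hi=6, mid=3, val=48
Step 2: lo=4, hi=6, mid=5, val=80
Step 3: lo=6, hi=6, mid=6, val=88

Not found


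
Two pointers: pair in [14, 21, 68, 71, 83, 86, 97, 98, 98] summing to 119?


lo=0(14)+hi=8(98)=112
lo=1(21)+hi=8(98)=119

Yes: 21+98=119


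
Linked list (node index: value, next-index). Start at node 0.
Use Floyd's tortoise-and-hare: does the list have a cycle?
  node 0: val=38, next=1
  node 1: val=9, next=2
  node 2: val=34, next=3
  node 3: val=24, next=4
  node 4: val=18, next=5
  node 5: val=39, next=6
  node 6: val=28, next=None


Floyd's tortoise (slow, +1) and hare (fast, +2):
  init: slow=0, fast=0
  step 1: slow=1, fast=2
  step 2: slow=2, fast=4
  step 3: slow=3, fast=6
  step 4: fast -> None, no cycle

Cycle: no


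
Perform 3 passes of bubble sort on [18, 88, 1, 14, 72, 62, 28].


Initial: [18, 88, 1, 14, 72, 62, 28]
Pass 1: [18, 1, 14, 72, 62, 28, 88] (5 swaps)
Pass 2: [1, 14, 18, 62, 28, 72, 88] (4 swaps)
Pass 3: [1, 14, 18, 28, 62, 72, 88] (1 swaps)

After 3 passes: [1, 14, 18, 28, 62, 72, 88]


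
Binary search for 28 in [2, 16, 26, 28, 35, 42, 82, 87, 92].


Step 1: lo=0, hi=8, mid=4, val=35
Step 2: lo=0, hi=3, mid=1, val=16
Step 3: lo=2, hi=3, mid=2, val=26
Step 4: lo=3, hi=3, mid=3, val=28

Found at index 3


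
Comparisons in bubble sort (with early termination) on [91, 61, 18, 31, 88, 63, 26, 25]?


Algorithm: bubble sort (with early termination)
Input: [91, 61, 18, 31, 88, 63, 26, 25]
Sorted: [18, 25, 26, 31, 61, 63, 88, 91]

28


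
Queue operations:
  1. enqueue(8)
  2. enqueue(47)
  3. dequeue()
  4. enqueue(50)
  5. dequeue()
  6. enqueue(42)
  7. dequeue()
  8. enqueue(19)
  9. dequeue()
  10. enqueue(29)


enqueue(8) -> [8]
enqueue(47) -> [8, 47]
dequeue()->8, [47]
enqueue(50) -> [47, 50]
dequeue()->47, [50]
enqueue(42) -> [50, 42]
dequeue()->50, [42]
enqueue(19) -> [42, 19]
dequeue()->42, [19]
enqueue(29) -> [19, 29]

Final queue: [19, 29]


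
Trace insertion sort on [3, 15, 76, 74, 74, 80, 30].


Initial: [3, 15, 76, 74, 74, 80, 30]
Insert 15: [3, 15, 76, 74, 74, 80, 30]
Insert 76: [3, 15, 76, 74, 74, 80, 30]
Insert 74: [3, 15, 74, 76, 74, 80, 30]
Insert 74: [3, 15, 74, 74, 76, 80, 30]
Insert 80: [3, 15, 74, 74, 76, 80, 30]
Insert 30: [3, 15, 30, 74, 74, 76, 80]

Sorted: [3, 15, 30, 74, 74, 76, 80]


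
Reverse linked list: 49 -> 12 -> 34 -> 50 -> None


Step 1: curr=49, set curr.next=prev(None) | reversed so far: 49
Step 2: curr=12, set curr.next=prev(49) | reversed so far: 12 -> 49
Step 3: curr=34, set curr.next=prev(12) | reversed so far: 34 -> 12 -> 49
Step 4: curr=50, set curr.next=prev(34) | reversed so far: 50 -> 34 -> 12 -> 49

50 -> 34 -> 12 -> 49 -> None


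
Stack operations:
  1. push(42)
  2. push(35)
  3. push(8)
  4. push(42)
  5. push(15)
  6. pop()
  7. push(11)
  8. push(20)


push(42) -> [42]
push(35) -> [42, 35]
push(8) -> [42, 35, 8]
push(42) -> [42, 35, 8, 42]
push(15) -> [42, 35, 8, 42, 15]
pop()->15, [42, 35, 8, 42]
push(11) -> [42, 35, 8, 42, 11]
push(20) -> [42, 35, 8, 42, 11, 20]

Final stack: [42, 35, 8, 42, 11, 20]


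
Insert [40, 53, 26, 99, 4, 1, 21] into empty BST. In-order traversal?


Insert 40: root
Insert 53: R from 40
Insert 26: L from 40
Insert 99: R from 40 -> R from 53
Insert 4: L from 40 -> L from 26
Insert 1: L from 40 -> L from 26 -> L from 4
Insert 21: L from 40 -> L from 26 -> R from 4

In-order: [1, 4, 21, 26, 40, 53, 99]


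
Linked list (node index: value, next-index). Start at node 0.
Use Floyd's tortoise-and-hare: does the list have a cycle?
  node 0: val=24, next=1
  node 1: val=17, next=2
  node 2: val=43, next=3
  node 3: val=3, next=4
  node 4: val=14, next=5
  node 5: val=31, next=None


Floyd's tortoise (slow, +1) and hare (fast, +2):
  init: slow=0, fast=0
  step 1: slow=1, fast=2
  step 2: slow=2, fast=4
  step 3: fast 4->5->None, no cycle

Cycle: no


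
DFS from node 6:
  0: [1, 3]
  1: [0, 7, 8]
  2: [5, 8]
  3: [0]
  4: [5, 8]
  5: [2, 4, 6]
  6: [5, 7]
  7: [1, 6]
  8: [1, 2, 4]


Visit 6, push [7, 5]
Visit 5, push [4, 2]
Visit 2, push [8]
Visit 8, push [4, 1]
Visit 1, push [7, 0]
Visit 0, push [3]
Visit 3, push []
Visit 7, push []
Visit 4, push []

DFS order: [6, 5, 2, 8, 1, 0, 3, 7, 4]


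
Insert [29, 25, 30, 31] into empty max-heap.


Insert 29: [29]
Insert 25: [29, 25]
Insert 30: [30, 25, 29]
Insert 31: [31, 30, 29, 25]

Final heap: [31, 30, 29, 25]


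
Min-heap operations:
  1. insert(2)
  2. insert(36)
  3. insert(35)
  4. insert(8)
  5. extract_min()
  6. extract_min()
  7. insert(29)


insert(2) -> [2]
insert(36) -> [2, 36]
insert(35) -> [2, 36, 35]
insert(8) -> [2, 8, 35, 36]
extract_min()->2, [8, 36, 35]
extract_min()->8, [35, 36]
insert(29) -> [29, 36, 35]

Final heap: [29, 36, 35]


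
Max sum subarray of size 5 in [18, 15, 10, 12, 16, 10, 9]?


[0:5]: 71
[1:6]: 63
[2:7]: 57

Max: 71 at [0:5]


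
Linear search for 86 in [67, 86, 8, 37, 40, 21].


i=0: 67!=86
i=1: 86==86 found!

Found at 1, 2 comps


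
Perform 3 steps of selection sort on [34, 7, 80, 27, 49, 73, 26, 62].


Initial: [34, 7, 80, 27, 49, 73, 26, 62]
Step 1: min=7 at 1
  Swap: [7, 34, 80, 27, 49, 73, 26, 62]
Step 2: min=26 at 6
  Swap: [7, 26, 80, 27, 49, 73, 34, 62]
Step 3: min=27 at 3
  Swap: [7, 26, 27, 80, 49, 73, 34, 62]

After 3 steps: [7, 26, 27, 80, 49, 73, 34, 62]


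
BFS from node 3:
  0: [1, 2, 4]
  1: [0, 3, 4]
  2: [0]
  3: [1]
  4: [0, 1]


Visit 3, enqueue [1]
Visit 1, enqueue [0, 4]
Visit 0, enqueue [2]
Visit 4, enqueue []
Visit 2, enqueue []

BFS order: [3, 1, 0, 4, 2]


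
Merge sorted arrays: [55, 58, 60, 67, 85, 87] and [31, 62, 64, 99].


Take 31 from B
Take 55 from A
Take 58 from A
Take 60 from A
Take 62 from B
Take 64 from B
Take 67 from A
Take 85 from A
Take 87 from A

Merged: [31, 55, 58, 60, 62, 64, 67, 85, 87, 99]


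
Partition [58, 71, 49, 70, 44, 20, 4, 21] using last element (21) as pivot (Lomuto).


Pivot: 21
  20 <= 21: swap -> [20, 71, 49, 70, 44, 58, 4, 21]
  4 <= 21: swap -> [20, 4, 49, 70, 44, 58, 71, 21]
Place pivot at 2: [20, 4, 21, 70, 44, 58, 71, 49]

Partitioned: [20, 4, 21, 70, 44, 58, 71, 49]


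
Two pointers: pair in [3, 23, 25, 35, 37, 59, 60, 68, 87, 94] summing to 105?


lo=0(3)+hi=9(94)=97
lo=1(23)+hi=9(94)=117
lo=1(23)+hi=8(87)=110
lo=1(23)+hi=7(68)=91
lo=2(25)+hi=7(68)=93
lo=3(35)+hi=7(68)=103
lo=4(37)+hi=7(68)=105

Yes: 37+68=105


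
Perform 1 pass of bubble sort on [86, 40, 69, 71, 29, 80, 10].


Initial: [86, 40, 69, 71, 29, 80, 10]
Pass 1: [40, 69, 71, 29, 80, 10, 86] (6 swaps)

After 1 pass: [40, 69, 71, 29, 80, 10, 86]


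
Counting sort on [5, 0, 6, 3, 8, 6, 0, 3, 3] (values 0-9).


Input: [5, 0, 6, 3, 8, 6, 0, 3, 3]
Counts: [2, 0, 0, 3, 0, 1, 2, 0, 1, 0]

Sorted: [0, 0, 3, 3, 3, 5, 6, 6, 8]


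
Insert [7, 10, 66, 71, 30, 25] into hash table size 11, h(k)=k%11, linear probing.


Insert 7: h=7 -> slot 7
Insert 10: h=10 -> slot 10
Insert 66: h=0 -> slot 0
Insert 71: h=5 -> slot 5
Insert 30: h=8 -> slot 8
Insert 25: h=3 -> slot 3

Table: [66, None, None, 25, None, 71, None, 7, 30, None, 10]


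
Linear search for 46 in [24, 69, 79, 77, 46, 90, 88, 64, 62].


i=0: 24!=46
i=1: 69!=46
i=2: 79!=46
i=3: 77!=46
i=4: 46==46 found!

Found at 4, 5 comps


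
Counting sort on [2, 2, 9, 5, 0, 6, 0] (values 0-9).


Input: [2, 2, 9, 5, 0, 6, 0]
Counts: [2, 0, 2, 0, 0, 1, 1, 0, 0, 1]

Sorted: [0, 0, 2, 2, 5, 6, 9]


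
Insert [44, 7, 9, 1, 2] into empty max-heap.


Insert 44: [44]
Insert 7: [44, 7]
Insert 9: [44, 7, 9]
Insert 1: [44, 7, 9, 1]
Insert 2: [44, 7, 9, 1, 2]

Final heap: [44, 7, 9, 1, 2]


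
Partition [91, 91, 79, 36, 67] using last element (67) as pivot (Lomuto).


Pivot: 67
  36 <= 67: swap -> [36, 91, 79, 91, 67]
Place pivot at 1: [36, 67, 79, 91, 91]

Partitioned: [36, 67, 79, 91, 91]


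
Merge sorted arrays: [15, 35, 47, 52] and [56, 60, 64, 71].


Take 15 from A
Take 35 from A
Take 47 from A
Take 52 from A

Merged: [15, 35, 47, 52, 56, 60, 64, 71]


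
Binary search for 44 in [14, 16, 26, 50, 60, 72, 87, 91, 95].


Step 1: lo=0, hi=8, mid=4, val=60
Step 2: lo=0, hi=3, mid=1, val=16
Step 3: lo=2, hi=3, mid=2, val=26
Step 4: lo=3, hi=3, mid=3, val=50

Not found


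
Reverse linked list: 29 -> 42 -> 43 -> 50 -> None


Step 1: curr=29, set curr.next=prev(None) | reversed so far: 29
Step 2: curr=42, set curr.next=prev(29) | reversed so far: 42 -> 29
Step 3: curr=43, set curr.next=prev(42) | reversed so far: 43 -> 42 -> 29
Step 4: curr=50, set curr.next=prev(43) | reversed so far: 50 -> 43 -> 42 -> 29

50 -> 43 -> 42 -> 29 -> None


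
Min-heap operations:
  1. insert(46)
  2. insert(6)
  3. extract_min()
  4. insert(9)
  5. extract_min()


insert(46) -> [46]
insert(6) -> [6, 46]
extract_min()->6, [46]
insert(9) -> [9, 46]
extract_min()->9, [46]

Final heap: [46]


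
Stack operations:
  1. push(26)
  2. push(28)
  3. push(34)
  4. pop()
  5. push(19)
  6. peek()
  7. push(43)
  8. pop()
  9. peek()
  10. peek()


push(26) -> [26]
push(28) -> [26, 28]
push(34) -> [26, 28, 34]
pop()->34, [26, 28]
push(19) -> [26, 28, 19]
peek()->19
push(43) -> [26, 28, 19, 43]
pop()->43, [26, 28, 19]
peek()->19
peek()->19

Final stack: [26, 28, 19]


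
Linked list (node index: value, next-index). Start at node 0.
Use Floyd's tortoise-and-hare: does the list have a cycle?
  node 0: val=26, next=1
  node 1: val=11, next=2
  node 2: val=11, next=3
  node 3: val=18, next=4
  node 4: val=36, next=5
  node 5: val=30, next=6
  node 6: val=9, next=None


Floyd's tortoise (slow, +1) and hare (fast, +2):
  init: slow=0, fast=0
  step 1: slow=1, fast=2
  step 2: slow=2, fast=4
  step 3: slow=3, fast=6
  step 4: fast -> None, no cycle

Cycle: no


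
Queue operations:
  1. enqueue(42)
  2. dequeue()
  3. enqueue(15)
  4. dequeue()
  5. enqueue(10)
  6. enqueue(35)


enqueue(42) -> [42]
dequeue()->42, []
enqueue(15) -> [15]
dequeue()->15, []
enqueue(10) -> [10]
enqueue(35) -> [10, 35]

Final queue: [10, 35]


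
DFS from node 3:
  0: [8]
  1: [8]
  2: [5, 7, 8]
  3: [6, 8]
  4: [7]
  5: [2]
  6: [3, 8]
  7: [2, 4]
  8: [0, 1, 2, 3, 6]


Visit 3, push [8, 6]
Visit 6, push [8]
Visit 8, push [2, 1, 0]
Visit 0, push []
Visit 1, push []
Visit 2, push [7, 5]
Visit 5, push []
Visit 7, push [4]
Visit 4, push []

DFS order: [3, 6, 8, 0, 1, 2, 5, 7, 4]


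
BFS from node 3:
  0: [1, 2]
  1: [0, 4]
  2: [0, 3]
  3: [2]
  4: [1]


Visit 3, enqueue [2]
Visit 2, enqueue [0]
Visit 0, enqueue [1]
Visit 1, enqueue [4]
Visit 4, enqueue []

BFS order: [3, 2, 0, 1, 4]


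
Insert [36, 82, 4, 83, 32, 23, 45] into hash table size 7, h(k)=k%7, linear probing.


Insert 36: h=1 -> slot 1
Insert 82: h=5 -> slot 5
Insert 4: h=4 -> slot 4
Insert 83: h=6 -> slot 6
Insert 32: h=4, 3 probes -> slot 0
Insert 23: h=2 -> slot 2
Insert 45: h=3 -> slot 3

Table: [32, 36, 23, 45, 4, 82, 83]


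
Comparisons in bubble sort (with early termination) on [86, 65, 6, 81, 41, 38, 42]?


Algorithm: bubble sort (with early termination)
Input: [86, 65, 6, 81, 41, 38, 42]
Sorted: [6, 38, 41, 42, 65, 81, 86]

20


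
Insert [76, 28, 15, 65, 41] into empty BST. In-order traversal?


Insert 76: root
Insert 28: L from 76
Insert 15: L from 76 -> L from 28
Insert 65: L from 76 -> R from 28
Insert 41: L from 76 -> R from 28 -> L from 65

In-order: [15, 28, 41, 65, 76]


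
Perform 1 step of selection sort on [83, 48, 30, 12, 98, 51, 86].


Initial: [83, 48, 30, 12, 98, 51, 86]
Step 1: min=12 at 3
  Swap: [12, 48, 30, 83, 98, 51, 86]

After 1 step: [12, 48, 30, 83, 98, 51, 86]


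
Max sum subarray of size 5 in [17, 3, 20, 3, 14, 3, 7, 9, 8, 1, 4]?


[0:5]: 57
[1:6]: 43
[2:7]: 47
[3:8]: 36
[4:9]: 41
[5:10]: 28
[6:11]: 29

Max: 57 at [0:5]


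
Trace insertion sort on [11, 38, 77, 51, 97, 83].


Initial: [11, 38, 77, 51, 97, 83]
Insert 38: [11, 38, 77, 51, 97, 83]
Insert 77: [11, 38, 77, 51, 97, 83]
Insert 51: [11, 38, 51, 77, 97, 83]
Insert 97: [11, 38, 51, 77, 97, 83]
Insert 83: [11, 38, 51, 77, 83, 97]

Sorted: [11, 38, 51, 77, 83, 97]


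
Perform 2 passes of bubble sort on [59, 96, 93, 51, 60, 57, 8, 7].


Initial: [59, 96, 93, 51, 60, 57, 8, 7]
Pass 1: [59, 93, 51, 60, 57, 8, 7, 96] (6 swaps)
Pass 2: [59, 51, 60, 57, 8, 7, 93, 96] (5 swaps)

After 2 passes: [59, 51, 60, 57, 8, 7, 93, 96]


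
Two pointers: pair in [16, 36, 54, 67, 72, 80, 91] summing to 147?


lo=0(16)+hi=6(91)=107
lo=1(36)+hi=6(91)=127
lo=2(54)+hi=6(91)=145
lo=3(67)+hi=6(91)=158
lo=3(67)+hi=5(80)=147

Yes: 67+80=147


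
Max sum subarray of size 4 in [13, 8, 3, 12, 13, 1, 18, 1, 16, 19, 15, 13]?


[0:4]: 36
[1:5]: 36
[2:6]: 29
[3:7]: 44
[4:8]: 33
[5:9]: 36
[6:10]: 54
[7:11]: 51
[8:12]: 63

Max: 63 at [8:12]


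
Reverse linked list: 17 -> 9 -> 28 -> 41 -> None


Step 1: curr=17, set curr.next=prev(None) | reversed so far: 17
Step 2: curr=9, set curr.next=prev(17) | reversed so far: 9 -> 17
Step 3: curr=28, set curr.next=prev(9) | reversed so far: 28 -> 9 -> 17
Step 4: curr=41, set curr.next=prev(28) | reversed so far: 41 -> 28 -> 9 -> 17

41 -> 28 -> 9 -> 17 -> None


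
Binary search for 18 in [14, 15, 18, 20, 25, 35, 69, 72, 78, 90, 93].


Step 1: lo=0, hi=10, mid=5, val=35
Step 2: lo=0, hi=4, mid=2, val=18

Found at index 2


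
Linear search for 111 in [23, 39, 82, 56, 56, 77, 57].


i=0: 23!=111
i=1: 39!=111
i=2: 82!=111
i=3: 56!=111
i=4: 56!=111
i=5: 77!=111
i=6: 57!=111

Not found, 7 comps


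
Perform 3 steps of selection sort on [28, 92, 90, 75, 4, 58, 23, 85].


Initial: [28, 92, 90, 75, 4, 58, 23, 85]
Step 1: min=4 at 4
  Swap: [4, 92, 90, 75, 28, 58, 23, 85]
Step 2: min=23 at 6
  Swap: [4, 23, 90, 75, 28, 58, 92, 85]
Step 3: min=28 at 4
  Swap: [4, 23, 28, 75, 90, 58, 92, 85]

After 3 steps: [4, 23, 28, 75, 90, 58, 92, 85]


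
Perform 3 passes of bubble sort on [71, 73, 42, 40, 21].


Initial: [71, 73, 42, 40, 21]
Pass 1: [71, 42, 40, 21, 73] (3 swaps)
Pass 2: [42, 40, 21, 71, 73] (3 swaps)
Pass 3: [40, 21, 42, 71, 73] (2 swaps)

After 3 passes: [40, 21, 42, 71, 73]


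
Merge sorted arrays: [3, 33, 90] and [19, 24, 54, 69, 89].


Take 3 from A
Take 19 from B
Take 24 from B
Take 33 from A
Take 54 from B
Take 69 from B
Take 89 from B

Merged: [3, 19, 24, 33, 54, 69, 89, 90]


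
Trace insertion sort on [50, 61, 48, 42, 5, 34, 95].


Initial: [50, 61, 48, 42, 5, 34, 95]
Insert 61: [50, 61, 48, 42, 5, 34, 95]
Insert 48: [48, 50, 61, 42, 5, 34, 95]
Insert 42: [42, 48, 50, 61, 5, 34, 95]
Insert 5: [5, 42, 48, 50, 61, 34, 95]
Insert 34: [5, 34, 42, 48, 50, 61, 95]
Insert 95: [5, 34, 42, 48, 50, 61, 95]

Sorted: [5, 34, 42, 48, 50, 61, 95]


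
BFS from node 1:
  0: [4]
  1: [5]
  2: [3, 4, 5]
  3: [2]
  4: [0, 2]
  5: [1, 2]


Visit 1, enqueue [5]
Visit 5, enqueue [2]
Visit 2, enqueue [3, 4]
Visit 3, enqueue []
Visit 4, enqueue [0]
Visit 0, enqueue []

BFS order: [1, 5, 2, 3, 4, 0]


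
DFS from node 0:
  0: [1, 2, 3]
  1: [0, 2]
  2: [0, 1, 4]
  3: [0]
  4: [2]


Visit 0, push [3, 2, 1]
Visit 1, push [2]
Visit 2, push [4]
Visit 4, push []
Visit 3, push []

DFS order: [0, 1, 2, 4, 3]


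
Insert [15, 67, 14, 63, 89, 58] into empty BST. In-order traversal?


Insert 15: root
Insert 67: R from 15
Insert 14: L from 15
Insert 63: R from 15 -> L from 67
Insert 89: R from 15 -> R from 67
Insert 58: R from 15 -> L from 67 -> L from 63

In-order: [14, 15, 58, 63, 67, 89]


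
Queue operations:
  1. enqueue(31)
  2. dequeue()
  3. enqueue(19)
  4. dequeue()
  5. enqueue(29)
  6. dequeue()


enqueue(31) -> [31]
dequeue()->31, []
enqueue(19) -> [19]
dequeue()->19, []
enqueue(29) -> [29]
dequeue()->29, []

Final queue: []


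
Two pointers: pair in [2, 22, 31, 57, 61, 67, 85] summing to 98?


lo=0(2)+hi=6(85)=87
lo=1(22)+hi=6(85)=107
lo=1(22)+hi=5(67)=89
lo=2(31)+hi=5(67)=98

Yes: 31+67=98


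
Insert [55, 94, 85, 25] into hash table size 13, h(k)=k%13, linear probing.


Insert 55: h=3 -> slot 3
Insert 94: h=3, 1 probes -> slot 4
Insert 85: h=7 -> slot 7
Insert 25: h=12 -> slot 12

Table: [None, None, None, 55, 94, None, None, 85, None, None, None, None, 25]


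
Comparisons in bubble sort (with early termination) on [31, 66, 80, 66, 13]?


Algorithm: bubble sort (with early termination)
Input: [31, 66, 80, 66, 13]
Sorted: [13, 31, 66, 66, 80]

10


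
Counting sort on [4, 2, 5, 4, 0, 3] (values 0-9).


Input: [4, 2, 5, 4, 0, 3]
Counts: [1, 0, 1, 1, 2, 1, 0, 0, 0, 0]

Sorted: [0, 2, 3, 4, 4, 5]


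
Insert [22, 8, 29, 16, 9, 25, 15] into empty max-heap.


Insert 22: [22]
Insert 8: [22, 8]
Insert 29: [29, 8, 22]
Insert 16: [29, 16, 22, 8]
Insert 9: [29, 16, 22, 8, 9]
Insert 25: [29, 16, 25, 8, 9, 22]
Insert 15: [29, 16, 25, 8, 9, 22, 15]

Final heap: [29, 16, 25, 8, 9, 22, 15]


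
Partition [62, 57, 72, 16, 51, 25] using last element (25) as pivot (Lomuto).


Pivot: 25
  16 <= 25: swap -> [16, 57, 72, 62, 51, 25]
Place pivot at 1: [16, 25, 72, 62, 51, 57]

Partitioned: [16, 25, 72, 62, 51, 57]


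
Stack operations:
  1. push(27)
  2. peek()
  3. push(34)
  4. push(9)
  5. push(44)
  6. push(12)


push(27) -> [27]
peek()->27
push(34) -> [27, 34]
push(9) -> [27, 34, 9]
push(44) -> [27, 34, 9, 44]
push(12) -> [27, 34, 9, 44, 12]

Final stack: [27, 34, 9, 44, 12]


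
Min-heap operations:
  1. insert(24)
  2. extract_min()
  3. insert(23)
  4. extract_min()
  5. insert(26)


insert(24) -> [24]
extract_min()->24, []
insert(23) -> [23]
extract_min()->23, []
insert(26) -> [26]

Final heap: [26]


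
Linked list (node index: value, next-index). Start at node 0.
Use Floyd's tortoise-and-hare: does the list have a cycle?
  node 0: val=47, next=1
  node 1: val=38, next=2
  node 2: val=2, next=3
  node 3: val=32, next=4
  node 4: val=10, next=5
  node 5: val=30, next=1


Floyd's tortoise (slow, +1) and hare (fast, +2):
  init: slow=0, fast=0
  step 1: slow=1, fast=2
  step 2: slow=2, fast=4
  step 3: slow=3, fast=1
  step 4: slow=4, fast=3
  step 5: slow=5, fast=5
  slow == fast at node 5: cycle detected

Cycle: yes


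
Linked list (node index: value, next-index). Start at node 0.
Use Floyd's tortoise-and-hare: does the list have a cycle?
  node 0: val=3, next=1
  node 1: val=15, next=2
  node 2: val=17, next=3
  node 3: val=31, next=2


Floyd's tortoise (slow, +1) and hare (fast, +2):
  init: slow=0, fast=0
  step 1: slow=1, fast=2
  step 2: slow=2, fast=2
  slow == fast at node 2: cycle detected

Cycle: yes


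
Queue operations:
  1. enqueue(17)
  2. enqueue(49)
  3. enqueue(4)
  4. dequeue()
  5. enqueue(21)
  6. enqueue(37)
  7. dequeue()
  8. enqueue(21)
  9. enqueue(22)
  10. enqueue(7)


enqueue(17) -> [17]
enqueue(49) -> [17, 49]
enqueue(4) -> [17, 49, 4]
dequeue()->17, [49, 4]
enqueue(21) -> [49, 4, 21]
enqueue(37) -> [49, 4, 21, 37]
dequeue()->49, [4, 21, 37]
enqueue(21) -> [4, 21, 37, 21]
enqueue(22) -> [4, 21, 37, 21, 22]
enqueue(7) -> [4, 21, 37, 21, 22, 7]

Final queue: [4, 21, 37, 21, 22, 7]


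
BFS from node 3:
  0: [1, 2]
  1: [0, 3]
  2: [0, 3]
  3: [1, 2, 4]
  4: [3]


Visit 3, enqueue [1, 2, 4]
Visit 1, enqueue [0]
Visit 2, enqueue []
Visit 4, enqueue []
Visit 0, enqueue []

BFS order: [3, 1, 2, 4, 0]


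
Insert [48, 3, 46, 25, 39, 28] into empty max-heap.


Insert 48: [48]
Insert 3: [48, 3]
Insert 46: [48, 3, 46]
Insert 25: [48, 25, 46, 3]
Insert 39: [48, 39, 46, 3, 25]
Insert 28: [48, 39, 46, 3, 25, 28]

Final heap: [48, 39, 46, 3, 25, 28]


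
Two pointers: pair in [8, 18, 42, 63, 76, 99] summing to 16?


lo=0(8)+hi=5(99)=107
lo=0(8)+hi=4(76)=84
lo=0(8)+hi=3(63)=71
lo=0(8)+hi=2(42)=50
lo=0(8)+hi=1(18)=26

No pair found


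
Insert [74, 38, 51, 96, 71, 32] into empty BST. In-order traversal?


Insert 74: root
Insert 38: L from 74
Insert 51: L from 74 -> R from 38
Insert 96: R from 74
Insert 71: L from 74 -> R from 38 -> R from 51
Insert 32: L from 74 -> L from 38

In-order: [32, 38, 51, 71, 74, 96]


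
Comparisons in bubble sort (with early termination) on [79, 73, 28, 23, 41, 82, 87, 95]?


Algorithm: bubble sort (with early termination)
Input: [79, 73, 28, 23, 41, 82, 87, 95]
Sorted: [23, 28, 41, 73, 79, 82, 87, 95]

22


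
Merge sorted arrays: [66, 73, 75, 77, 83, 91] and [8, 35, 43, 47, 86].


Take 8 from B
Take 35 from B
Take 43 from B
Take 47 from B
Take 66 from A
Take 73 from A
Take 75 from A
Take 77 from A
Take 83 from A
Take 86 from B

Merged: [8, 35, 43, 47, 66, 73, 75, 77, 83, 86, 91]


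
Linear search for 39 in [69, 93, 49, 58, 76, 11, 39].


i=0: 69!=39
i=1: 93!=39
i=2: 49!=39
i=3: 58!=39
i=4: 76!=39
i=5: 11!=39
i=6: 39==39 found!

Found at 6, 7 comps


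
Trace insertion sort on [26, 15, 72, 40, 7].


Initial: [26, 15, 72, 40, 7]
Insert 15: [15, 26, 72, 40, 7]
Insert 72: [15, 26, 72, 40, 7]
Insert 40: [15, 26, 40, 72, 7]
Insert 7: [7, 15, 26, 40, 72]

Sorted: [7, 15, 26, 40, 72]


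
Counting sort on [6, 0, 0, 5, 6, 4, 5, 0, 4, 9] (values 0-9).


Input: [6, 0, 0, 5, 6, 4, 5, 0, 4, 9]
Counts: [3, 0, 0, 0, 2, 2, 2, 0, 0, 1]

Sorted: [0, 0, 0, 4, 4, 5, 5, 6, 6, 9]


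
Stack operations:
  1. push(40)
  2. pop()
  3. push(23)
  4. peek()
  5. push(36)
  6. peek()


push(40) -> [40]
pop()->40, []
push(23) -> [23]
peek()->23
push(36) -> [23, 36]
peek()->36

Final stack: [23, 36]


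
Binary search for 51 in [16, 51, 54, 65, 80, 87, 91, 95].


Step 1: lo=0, hi=7, mid=3, val=65
Step 2: lo=0, hi=2, mid=1, val=51

Found at index 1


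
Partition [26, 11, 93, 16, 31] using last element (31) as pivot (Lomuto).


Pivot: 31
  26 <= 31: advance i (no swap)
  11 <= 31: advance i (no swap)
  16 <= 31: swap -> [26, 11, 16, 93, 31]
Place pivot at 3: [26, 11, 16, 31, 93]

Partitioned: [26, 11, 16, 31, 93]


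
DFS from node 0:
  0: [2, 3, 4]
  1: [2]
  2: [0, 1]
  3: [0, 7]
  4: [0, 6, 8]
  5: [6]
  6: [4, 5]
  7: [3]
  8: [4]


Visit 0, push [4, 3, 2]
Visit 2, push [1]
Visit 1, push []
Visit 3, push [7]
Visit 7, push []
Visit 4, push [8, 6]
Visit 6, push [5]
Visit 5, push []
Visit 8, push []

DFS order: [0, 2, 1, 3, 7, 4, 6, 5, 8]


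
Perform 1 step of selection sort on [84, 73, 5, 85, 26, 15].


Initial: [84, 73, 5, 85, 26, 15]
Step 1: min=5 at 2
  Swap: [5, 73, 84, 85, 26, 15]

After 1 step: [5, 73, 84, 85, 26, 15]


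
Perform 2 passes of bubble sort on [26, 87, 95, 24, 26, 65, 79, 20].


Initial: [26, 87, 95, 24, 26, 65, 79, 20]
Pass 1: [26, 87, 24, 26, 65, 79, 20, 95] (5 swaps)
Pass 2: [26, 24, 26, 65, 79, 20, 87, 95] (5 swaps)

After 2 passes: [26, 24, 26, 65, 79, 20, 87, 95]


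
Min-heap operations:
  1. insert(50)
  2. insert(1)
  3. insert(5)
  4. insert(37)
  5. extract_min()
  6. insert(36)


insert(50) -> [50]
insert(1) -> [1, 50]
insert(5) -> [1, 50, 5]
insert(37) -> [1, 37, 5, 50]
extract_min()->1, [5, 37, 50]
insert(36) -> [5, 36, 50, 37]

Final heap: [5, 36, 50, 37]


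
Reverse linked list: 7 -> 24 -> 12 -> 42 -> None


Step 1: curr=7, set curr.next=prev(None) | reversed so far: 7
Step 2: curr=24, set curr.next=prev(7) | reversed so far: 24 -> 7
Step 3: curr=12, set curr.next=prev(24) | reversed so far: 12 -> 24 -> 7
Step 4: curr=42, set curr.next=prev(12) | reversed so far: 42 -> 12 -> 24 -> 7

42 -> 12 -> 24 -> 7 -> None


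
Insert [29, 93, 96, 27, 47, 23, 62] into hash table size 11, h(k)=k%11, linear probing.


Insert 29: h=7 -> slot 7
Insert 93: h=5 -> slot 5
Insert 96: h=8 -> slot 8
Insert 27: h=5, 1 probes -> slot 6
Insert 47: h=3 -> slot 3
Insert 23: h=1 -> slot 1
Insert 62: h=7, 2 probes -> slot 9

Table: [None, 23, None, 47, None, 93, 27, 29, 96, 62, None]
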